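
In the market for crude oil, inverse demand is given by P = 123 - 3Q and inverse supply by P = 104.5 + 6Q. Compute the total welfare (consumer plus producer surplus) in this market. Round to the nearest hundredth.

Setting demand equal to supply, 18.5 = 9Q, so Q* = 2.0556 and P* = 116.8333.
CS = (1/2)(2.0556)(6.1667) = 6.338 and PS = (1/2)(2.0556)(12.3333) = 12.6759, so total surplus = 19.0139.

19.01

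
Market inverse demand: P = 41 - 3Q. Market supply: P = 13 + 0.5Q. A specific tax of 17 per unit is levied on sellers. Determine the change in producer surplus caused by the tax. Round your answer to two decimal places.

-13.53

Pre-tax equilibrium: 41 - 3Q = 13 + 0.5Q gives Q* = 8, P* = 17.
A tax on sellers shifts supply up by 17: 41 - 3Q = 13 + 0.5Q + 17, so Q_t = 3.1429. Buyers pay P_b = 31.5714; sellers receive P_s = P_b - 17 = 14.5714.
PS falls from (1/2)(8)(4) = 16 to (1/2)(3.1429)(1.5714) = 2.4694, a change of -13.5306.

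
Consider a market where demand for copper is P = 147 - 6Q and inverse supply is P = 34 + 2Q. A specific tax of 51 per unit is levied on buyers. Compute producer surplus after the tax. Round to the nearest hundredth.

Without the tax, 147 - 6Q = 34 + 2Q so Q* = 14.125 and P* = 62.25.
A tax on buyers shifts demand down by 51: (147 - 51) - 6Q = 34 + 2Q, so Q_t = 7.75. Buyers pay P_b = 100.5; sellers receive P_s = P_b - 51 = 49.5.
PS = (1/2)(Q_t)(P_s - 34) = (1/2)(7.75)(15.5) = 60.0625.

60.06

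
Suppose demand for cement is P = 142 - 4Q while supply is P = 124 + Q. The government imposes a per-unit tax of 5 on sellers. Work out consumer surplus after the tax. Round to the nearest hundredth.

Without the tax, 142 - 4Q = 124 + Q so Q* = 3.6 and P* = 127.6.
With the tax, sellers need 5 more per unit: 142 - 4Q = 124 + Q + 5, so Q_t = 2.6. Buyers pay P_b = 131.6; sellers receive P_s = P_b - 5 = 126.6.
CS = (1/2)(Q_t)(142 - P_b) = (1/2)(2.6)(10.4) = 13.52.

13.52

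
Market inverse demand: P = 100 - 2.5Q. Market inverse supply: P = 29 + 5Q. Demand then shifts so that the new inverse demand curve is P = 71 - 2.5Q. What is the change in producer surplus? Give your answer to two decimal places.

Initial equilibrium: Q_0 = 9.4667, P_0 = 76.3333; CS_0 = (1/2)(9.4667)(23.6667) = 112.0222, PS_0 = (1/2)(9.4667)(47.3333) = 224.0444.
New equilibrium: 71 - 2.5Q = 29 + 5Q gives Q_1 = 5.6, P_1 = 57; CS_1 = 39.2, PS_1 = 78.4.
Change in producer surplus = 78.4 - 224.0444 = -145.6444.

-145.64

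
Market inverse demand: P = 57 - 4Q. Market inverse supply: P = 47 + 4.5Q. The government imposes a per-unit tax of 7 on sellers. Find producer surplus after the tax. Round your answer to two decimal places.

Pre-tax equilibrium: 57 - 4Q = 47 + 4.5Q gives Q* = 1.1765, P* = 52.2941.
With the tax, sellers need 7 more per unit: 57 - 4Q = 47 + 4.5Q + 7, so Q_t = 0.3529. Buyers pay P_b = 55.5882; sellers receive P_s = P_b - 7 = 48.5882.
Producer surplus is the triangle above supply below P_s: (1/2)(0.3529)(48.5882 - 47) = 0.2803.

0.28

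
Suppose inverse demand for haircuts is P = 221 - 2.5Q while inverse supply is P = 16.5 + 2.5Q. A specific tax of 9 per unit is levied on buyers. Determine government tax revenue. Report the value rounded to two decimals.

351.90

Pre-tax equilibrium: 221 - 2.5Q = 16.5 + 2.5Q gives Q* = 40.9, P* = 118.75.
With the tax, buyers' net willingness to pay falls by 9: (221 - 9) - 2.5Q = 16.5 + 2.5Q, so Q_t = 39.1. Buyers pay P_b = 123.25; sellers receive P_s = P_b - 9 = 114.25.
Revenue is the tax times quantity traded: 9 x 39.1 = 351.9.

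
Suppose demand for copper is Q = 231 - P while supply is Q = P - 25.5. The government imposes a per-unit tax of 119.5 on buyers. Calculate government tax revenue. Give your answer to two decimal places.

Rewriting demand in inverse form: P = 231 - Q.
Rewriting supply in inverse form: P = 25.5 + Q.
Pre-tax equilibrium: 231 - Q = 25.5 + Q gives Q* = 102.75, P* = 128.25.
A tax on buyers shifts demand down by 119.5: (231 - 119.5) - Q = 25.5 + Q, so Q_t = 43. Buyers pay P_b = 188; sellers receive P_s = P_b - 119.5 = 68.5.
Tax revenue = t x Q_t = 119.5 x 43 = 5138.5.

5138.50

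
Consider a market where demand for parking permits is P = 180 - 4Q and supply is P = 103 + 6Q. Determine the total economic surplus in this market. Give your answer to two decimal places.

296.45

Equilibrium: 180 - 4Q = 103 + 6Q, so Q* = 7.7 and P* = 149.2.
CS = (1/2)(7.7)(30.8) = 118.58 and PS = (1/2)(7.7)(46.2) = 177.87, so total surplus = 296.45.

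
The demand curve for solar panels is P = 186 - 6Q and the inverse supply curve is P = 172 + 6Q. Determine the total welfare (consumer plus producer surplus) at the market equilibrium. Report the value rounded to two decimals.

8.17

Setting demand equal to supply, 14 = 12Q, so Q* = 1.1667 and P* = 179.
Total surplus is the full triangle between the curves from 0 to Q*: (1/2)(1.1667)(186 - 172) = 8.1667.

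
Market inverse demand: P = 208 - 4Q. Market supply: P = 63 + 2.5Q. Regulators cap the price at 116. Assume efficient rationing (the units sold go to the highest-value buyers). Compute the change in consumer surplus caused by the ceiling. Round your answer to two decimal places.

56.25

Without the control, 208 - 4Q = 63 + 2.5Q so Q* = 22.3077 and P* = 118.7692.
At P = 116, sellers supply (116 - 63)/2.5 = 21.2 while buyers want more, so the quantity traded is 21.2 at price 116.
CS goes from (1/2)(22.3077)(89.2308) = 995.2663 to 1051.52 (computed as (208 - 116)(21.2) - (1/2)(4)(21.2)^2), a change of 56.2537.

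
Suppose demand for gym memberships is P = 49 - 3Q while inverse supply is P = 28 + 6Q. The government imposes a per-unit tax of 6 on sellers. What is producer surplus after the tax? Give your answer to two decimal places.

Pre-tax equilibrium: 49 - 3Q = 28 + 6Q gives Q* = 2.3333, P* = 42.
With the tax, sellers need 6 more per unit: 49 - 3Q = 28 + 6Q + 6, so Q_t = 1.6667. Buyers pay P_b = 44; sellers receive P_s = P_b - 6 = 38.
Producer surplus is the triangle above supply below P_s: (1/2)(1.6667)(38 - 28) = 8.3333.

8.33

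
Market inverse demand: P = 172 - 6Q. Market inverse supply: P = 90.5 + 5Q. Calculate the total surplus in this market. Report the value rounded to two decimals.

Equilibrium: 172 - 6Q = 90.5 + 5Q, so Q* = 7.4091 and P* = 127.5455.
Total surplus is the full triangle between the curves from 0 to Q*: (1/2)(7.4091)(172 - 90.5) = 301.9205.

301.92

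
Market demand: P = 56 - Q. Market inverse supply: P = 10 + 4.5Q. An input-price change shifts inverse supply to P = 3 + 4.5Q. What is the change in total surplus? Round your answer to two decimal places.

63.00

Initial equilibrium: Q_0 = 8.3636, P_0 = 47.6364; CS_0 = (1/2)(8.3636)(8.3636) = 34.9752, PS_0 = (1/2)(8.3636)(37.6364) = 157.3884.
New equilibrium: 56 - Q = 3 + 4.5Q gives Q_1 = 9.6364, P_1 = 46.3636; CS_1 = 46.4298, PS_1 = 208.9339.
Change in total surplus = (46.4298 + 208.9339) - (34.9752 + 157.3884) = 63.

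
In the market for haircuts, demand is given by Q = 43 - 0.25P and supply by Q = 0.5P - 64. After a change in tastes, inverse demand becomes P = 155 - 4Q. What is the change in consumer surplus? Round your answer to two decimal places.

Rewriting demand in inverse form: P = 172 - 4Q.
Rewriting supply in inverse form: P = 128 + 2Q.
Initial equilibrium: Q_0 = 7.3333, P_0 = 142.6667; CS_0 = (1/2)(7.3333)(29.3333) = 107.5556, PS_0 = (1/2)(7.3333)(14.6667) = 53.7778.
New equilibrium: 155 - 4Q = 128 + 2Q gives Q_1 = 4.5, P_1 = 137; CS_1 = 40.5, PS_1 = 20.25.
Change in consumer surplus = 40.5 - 107.5556 = -67.0556.

-67.06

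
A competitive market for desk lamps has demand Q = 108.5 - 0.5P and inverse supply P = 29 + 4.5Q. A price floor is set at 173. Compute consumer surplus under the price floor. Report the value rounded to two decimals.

484.00

Rewriting demand in inverse form: P = 217 - 2Q.
Free-market equilibrium: 217 - 2Q = 29 + 4.5Q gives Q* = 28.9231, P* = 159.1538.
At P = 173, buyers demand (217 - 173)/2 = 22 while sellers would supply more, so the quantity traded is 22 at price 173.
CS is the triangle under demand above 173: (1/2)(22)(217 - 173) = 484.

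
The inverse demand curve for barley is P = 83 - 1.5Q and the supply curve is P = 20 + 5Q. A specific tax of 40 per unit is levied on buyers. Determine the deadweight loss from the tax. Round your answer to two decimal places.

123.08

Without the tax, 83 - 1.5Q = 20 + 5Q so Q* = 9.6923 and P* = 68.4615.
A tax on buyers shifts demand down by 40: (83 - 40) - 1.5Q = 20 + 5Q, so Q_t = 3.5385. Buyers pay P_b = 77.6923; sellers receive P_s = P_b - 40 = 37.6923.
The welfare triangle lost has base Q* - Q_t = 6.1538 and height t = 40, so DWL = (1/2)(6.1538)(40) = 123.0769.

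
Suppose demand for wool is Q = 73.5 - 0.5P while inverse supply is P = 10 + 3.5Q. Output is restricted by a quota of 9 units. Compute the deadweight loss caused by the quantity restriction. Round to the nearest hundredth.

Rewriting demand in inverse form: P = 147 - 2Q.
Without the quota, 147 - 2Q = 10 + 3.5Q gives Q* = 24.9091.
At Q = 9 the demand price is 147 - 2(9) = 129 and the supply price is 10 + 3.5(9) = 41.5.
DWL = (1/2)(gap between curves at 9) x (Q* - 9) = (1/2)(87.5)(15.9091) = 696.0227.

696.02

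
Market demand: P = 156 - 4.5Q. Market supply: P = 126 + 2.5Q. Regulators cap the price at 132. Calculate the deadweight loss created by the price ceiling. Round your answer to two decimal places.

Without the control, 156 - 4.5Q = 126 + 2.5Q so Q* = 4.2857 and P* = 136.7143.
At P = 132, sellers supply (132 - 126)/2.5 = 2.4 while buyers want more, so the quantity traded is 2.4 at price 132.
At Q = 2.4 the demand price is 145.2 and the supply price is 132. Deadweight loss is the triangle between the curves from 2.4 to 4.2857: (1/2)(145.2 - 132)(4.2857 - 2.4) = 12.4457.

12.45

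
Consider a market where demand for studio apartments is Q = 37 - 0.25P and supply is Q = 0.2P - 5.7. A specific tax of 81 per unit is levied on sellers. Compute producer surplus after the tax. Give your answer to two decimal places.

Rewriting demand in inverse form: P = 148 - 4Q.
Rewriting supply in inverse form: P = 28.5 + 5Q.
Without the tax, 148 - 4Q = 28.5 + 5Q so Q* = 13.2778 and P* = 94.8889.
A tax on sellers shifts supply up by 81: 148 - 4Q = 28.5 + 5Q + 81, so Q_t = 4.2778. Buyers pay P_b = 130.8889; sellers receive P_s = P_b - 81 = 49.8889.
Producer surplus is the triangle above supply below P_s: (1/2)(4.2778)(49.8889 - 28.5) = 45.7485.

45.75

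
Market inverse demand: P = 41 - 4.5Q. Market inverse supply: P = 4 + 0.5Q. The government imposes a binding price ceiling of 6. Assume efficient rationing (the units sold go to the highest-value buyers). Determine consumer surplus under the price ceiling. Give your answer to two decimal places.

104.00

Free-market equilibrium: 41 - 4.5Q = 4 + 0.5Q gives Q* = 7.4, P* = 7.7.
At the ceiling price 6, quantity supplied is (6 - 4)/0.5 = 4; supply is the short side, so Q = 4 trades at P = 6.
The demand price at Q = 4 is 23. CS is the trapezoid between demand and 6 over [0, 4]: (1/2)[(41 - 6) + (23 - 6)](4) = 104.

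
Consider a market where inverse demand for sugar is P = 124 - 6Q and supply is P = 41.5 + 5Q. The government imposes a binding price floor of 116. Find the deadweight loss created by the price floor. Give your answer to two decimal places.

209.15

Free-market equilibrium: 124 - 6Q = 41.5 + 5Q gives Q* = 7.5, P* = 79.
At the floor price 116, quantity demanded is (124 - 116)/6 = 1.3333; demand is the short side, so Q = 1.3333 trades at P = 116.
At Q = 1.3333 the demand price is 116 and the supply price is 48.1667. Deadweight loss is the triangle between the curves from 1.3333 to 7.5: (1/2)(116 - 48.1667)(7.5 - 1.3333) = 209.1528.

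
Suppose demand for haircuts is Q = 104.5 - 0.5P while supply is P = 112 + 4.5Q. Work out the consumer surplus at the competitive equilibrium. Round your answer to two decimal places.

222.70

Rewriting demand in inverse form: P = 209 - 2Q.
Set 209 - 2Q = 112 + 4.5Q, which gives 97 = 6.5Q, so Q* = 14.9231 and P* = 209 - 2(14.9231) = 179.1538.
CS is the area between the demand curve and P* from 0 to Q*: (1/2)(14.9231)(29.8462) = 222.6982.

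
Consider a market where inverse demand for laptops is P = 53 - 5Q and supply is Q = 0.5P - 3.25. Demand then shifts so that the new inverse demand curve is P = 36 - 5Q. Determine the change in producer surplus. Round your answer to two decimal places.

Rewriting supply in inverse form: P = 6.5 + 2Q.
Initial equilibrium: Q_0 = 6.6429, P_0 = 19.7857; CS_0 = (1/2)(6.6429)(33.2143) = 110.3189, PS_0 = (1/2)(6.6429)(13.2857) = 44.1276.
New equilibrium: 36 - 5Q = 6.5 + 2Q gives Q_1 = 4.2143, P_1 = 14.9286; CS_1 = 44.4005, PS_1 = 17.7602.
Change in producer surplus = 17.7602 - 44.1276 = -26.3673.

-26.37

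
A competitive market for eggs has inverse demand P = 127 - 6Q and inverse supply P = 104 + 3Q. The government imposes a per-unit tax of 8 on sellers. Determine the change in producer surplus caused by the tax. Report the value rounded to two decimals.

Pre-tax equilibrium: 127 - 6Q = 104 + 3Q gives Q* = 2.5556, P* = 111.6667.
A tax on sellers shifts supply up by 8: 127 - 6Q = 104 + 3Q + 8, so Q_t = 1.6667. Buyers pay P_b = 117; sellers receive P_s = P_b - 8 = 109.
PS falls from (1/2)(2.5556)(7.6667) = 9.7963 to (1/2)(1.6667)(5) = 4.1667, a change of -5.6296.

-5.63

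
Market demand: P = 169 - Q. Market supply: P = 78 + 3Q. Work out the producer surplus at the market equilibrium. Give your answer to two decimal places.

776.34

Equilibrium: 169 - Q = 78 + 3Q, so Q* = 22.75 and P* = 146.25.
PS is the area between P* and the supply curve from 0 to Q*: (1/2)(22.75)(68.25) = 776.3438.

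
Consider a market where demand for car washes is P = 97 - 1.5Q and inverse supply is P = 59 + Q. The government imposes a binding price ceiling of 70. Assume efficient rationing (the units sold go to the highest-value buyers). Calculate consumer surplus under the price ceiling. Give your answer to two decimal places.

206.25

Without the control, 97 - 1.5Q = 59 + Q so Q* = 15.2 and P* = 74.2.
At the ceiling price 70, quantity supplied is (70 - 59)/1 = 11; supply is the short side, so Q = 11 trades at P = 70.
The demand price at Q = 11 is 80.5. CS is the trapezoid between demand and 70 over [0, 11]: (1/2)[(97 - 70) + (80.5 - 70)](11) = 206.25.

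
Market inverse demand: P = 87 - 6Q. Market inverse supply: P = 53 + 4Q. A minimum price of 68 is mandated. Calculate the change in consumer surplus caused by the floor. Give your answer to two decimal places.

-4.60

Free-market equilibrium: 87 - 6Q = 53 + 4Q gives Q* = 3.4, P* = 66.6.
At P = 68, buyers demand (87 - 68)/6 = 3.1667 while sellers would supply more, so the quantity traded is 3.1667 at price 68.
CS goes from (1/2)(3.4)(20.4) = 34.68 to 30.0833 (computed as (87 - 68)(3.1667) - (1/2)(6)(3.1667)^2), a change of -4.5967.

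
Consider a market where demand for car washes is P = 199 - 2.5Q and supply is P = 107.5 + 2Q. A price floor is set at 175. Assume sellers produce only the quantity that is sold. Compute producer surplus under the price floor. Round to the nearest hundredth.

555.84

Without the control, 199 - 2.5Q = 107.5 + 2Q so Q* = 20.3333 and P* = 148.1667.
At the floor price 175, quantity demanded is (199 - 175)/2.5 = 9.6; demand is the short side, so Q = 9.6 trades at P = 175.
The supply price at Q = 9.6 is 126.7. PS is the trapezoid between 175 and supply over [0, 9.6]: (1/2)[(175 - 107.5) + (175 - 126.7)](9.6) = 555.84.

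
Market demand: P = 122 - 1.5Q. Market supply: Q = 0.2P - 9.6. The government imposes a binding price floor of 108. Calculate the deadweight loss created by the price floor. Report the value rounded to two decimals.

Rewriting supply in inverse form: P = 48 + 5Q.
Free-market equilibrium: 122 - 1.5Q = 48 + 5Q gives Q* = 11.3846, P* = 104.9231.
At P = 108, buyers demand (122 - 108)/1.5 = 9.3333 while sellers would supply more, so the quantity traded is 9.3333 at price 108.
At Q = 9.3333 the demand price is 108 and the supply price is 94.6667. Deadweight loss is the triangle between the curves from 9.3333 to 11.3846: (1/2)(108 - 94.6667)(11.3846 - 9.3333) = 13.6752.

13.68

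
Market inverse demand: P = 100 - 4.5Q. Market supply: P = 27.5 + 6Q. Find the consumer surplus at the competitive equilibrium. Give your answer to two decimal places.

Equilibrium: 100 - 4.5Q = 27.5 + 6Q, so Q* = 6.9048 and P* = 68.9286.
The demand choke price is 100, so CS = (1/2)(Q*)(100 - P*) = (1/2)(6.9048)(31.0714) = 107.2704.

107.27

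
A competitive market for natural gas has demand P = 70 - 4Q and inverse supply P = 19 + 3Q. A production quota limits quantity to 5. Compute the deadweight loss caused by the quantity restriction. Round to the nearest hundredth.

18.29

Unrestricted equilibrium: Q* = (70 - 19)/(4 + 3) = 7.2857.
At Q = 5 the demand price is 70 - 4(5) = 50 and the supply price is 19 + 3(5) = 34.
DWL = (1/2)(gap between curves at 5) x (Q* - 5) = (1/2)(16)(2.2857) = 18.2857.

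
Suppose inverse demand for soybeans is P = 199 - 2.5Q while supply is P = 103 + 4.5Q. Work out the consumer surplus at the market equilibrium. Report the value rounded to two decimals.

Equilibrium: 199 - 2.5Q = 103 + 4.5Q, so Q* = 13.7143 and P* = 164.7143.
The demand choke price is 199, so CS = (1/2)(Q*)(199 - P*) = (1/2)(13.7143)(34.2857) = 235.102.

235.10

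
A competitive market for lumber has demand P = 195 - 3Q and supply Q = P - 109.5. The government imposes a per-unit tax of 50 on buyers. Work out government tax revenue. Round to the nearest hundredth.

Rewriting supply in inverse form: P = 109.5 + Q.
Pre-tax equilibrium: 195 - 3Q = 109.5 + Q gives Q* = 21.375, P* = 130.875.
With the tax, buyers' net willingness to pay falls by 50: (195 - 50) - 3Q = 109.5 + Q, so Q_t = 8.875. Buyers pay P_b = 168.375; sellers receive P_s = P_b - 50 = 118.375.
Tax revenue = t x Q_t = 50 x 8.875 = 443.75.

443.75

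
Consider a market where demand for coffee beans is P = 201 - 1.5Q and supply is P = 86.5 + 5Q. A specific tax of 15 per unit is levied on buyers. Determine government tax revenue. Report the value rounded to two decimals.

Pre-tax equilibrium: 201 - 1.5Q = 86.5 + 5Q gives Q* = 17.6154, P* = 174.5769.
With the tax, buyers' net willingness to pay falls by 15: (201 - 15) - 1.5Q = 86.5 + 5Q, so Q_t = 15.3077. Buyers pay P_b = 178.0385; sellers receive P_s = P_b - 15 = 163.0385.
Tax revenue = t x Q_t = 15 x 15.3077 = 229.6154.

229.62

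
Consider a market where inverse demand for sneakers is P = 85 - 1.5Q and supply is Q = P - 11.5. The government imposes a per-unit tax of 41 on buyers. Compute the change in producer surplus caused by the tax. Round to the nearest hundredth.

-347.68

Rewriting supply in inverse form: P = 11.5 + Q.
Pre-tax equilibrium: 85 - 1.5Q = 11.5 + Q gives Q* = 29.4, P* = 40.9.
With the tax, buyers' net willingness to pay falls by 41: (85 - 41) - 1.5Q = 11.5 + Q, so Q_t = 13. Buyers pay P_b = 65.5; sellers receive P_s = P_b - 41 = 24.5.
PS falls from (1/2)(29.4)(29.4) = 432.18 to (1/2)(13)(13) = 84.5, a change of -347.68.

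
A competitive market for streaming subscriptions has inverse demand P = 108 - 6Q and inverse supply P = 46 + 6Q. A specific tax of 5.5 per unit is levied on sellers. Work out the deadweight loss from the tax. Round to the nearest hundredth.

Without the tax, 108 - 6Q = 46 + 6Q so Q* = 5.1667 and P* = 77.
With the tax, sellers need 5.5 more per unit: 108 - 6Q = 46 + 6Q + 5.5, so Q_t = 4.7083. Buyers pay P_b = 79.75; sellers receive P_s = P_b - 5.5 = 74.25.
Deadweight loss is the triangle between the curves from Q_t to Q*: (1/2)(5.1667 - 4.7083)(5.5) = 1.2604.

1.26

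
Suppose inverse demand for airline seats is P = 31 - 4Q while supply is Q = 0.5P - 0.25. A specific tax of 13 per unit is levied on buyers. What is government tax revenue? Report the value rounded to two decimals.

Rewriting supply in inverse form: P = 0.5 + 2Q.
Pre-tax equilibrium: 31 - 4Q = 0.5 + 2Q gives Q* = 5.0833, P* = 10.6667.
With the tax, buyers' net willingness to pay falls by 13: (31 - 13) - 4Q = 0.5 + 2Q, so Q_t = 2.9167. Buyers pay P_b = 19.3333; sellers receive P_s = P_b - 13 = 6.3333.
Tax revenue = t x Q_t = 13 x 2.9167 = 37.9167.

37.92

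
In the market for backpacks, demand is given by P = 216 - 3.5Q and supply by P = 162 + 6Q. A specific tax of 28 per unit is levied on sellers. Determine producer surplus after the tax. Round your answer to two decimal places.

Pre-tax equilibrium: 216 - 3.5Q = 162 + 6Q gives Q* = 5.6842, P* = 196.1053.
A tax on sellers shifts supply up by 28: 216 - 3.5Q = 162 + 6Q + 28, so Q_t = 2.7368. Buyers pay P_b = 206.4211; sellers receive P_s = P_b - 28 = 178.4211.
PS = (1/2)(Q_t)(P_s - 162) = (1/2)(2.7368)(16.4211) = 22.4709.

22.47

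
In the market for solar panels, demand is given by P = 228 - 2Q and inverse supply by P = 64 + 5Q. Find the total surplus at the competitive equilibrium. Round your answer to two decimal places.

1921.14

Set 228 - 2Q = 64 + 5Q, which gives 164 = 7Q, so Q* = 23.4286 and P* = 228 - 2(23.4286) = 181.1429.
CS = (1/2)(23.4286)(46.8571) = 548.898 and PS = (1/2)(23.4286)(117.1429) = 1372.2449, so total surplus = 1921.1429.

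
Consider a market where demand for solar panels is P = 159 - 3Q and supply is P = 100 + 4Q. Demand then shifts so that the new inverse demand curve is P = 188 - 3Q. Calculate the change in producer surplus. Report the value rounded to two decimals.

Initial equilibrium: Q_0 = 8.4286, P_0 = 133.7143; CS_0 = (1/2)(8.4286)(25.2857) = 106.5612, PS_0 = (1/2)(8.4286)(33.7143) = 142.0816.
New equilibrium: 188 - 3Q = 100 + 4Q gives Q_1 = 12.5714, P_1 = 150.2857; CS_1 = 237.0612, PS_1 = 316.0816.
Change in producer surplus = 316.0816 - 142.0816 = 174.

174.00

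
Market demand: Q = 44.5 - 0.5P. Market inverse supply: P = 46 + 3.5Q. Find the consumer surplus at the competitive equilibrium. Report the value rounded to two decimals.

61.12

Rewriting demand in inverse form: P = 89 - 2Q.
Setting demand equal to supply, 43 = 5.5Q, so Q* = 7.8182 and P* = 73.3636.
Consumer surplus is the triangle under demand above P*: (1/2)(7.8182)(89 - 73.3636) = (1/2)(7.8182)(15.6364) = 61.124.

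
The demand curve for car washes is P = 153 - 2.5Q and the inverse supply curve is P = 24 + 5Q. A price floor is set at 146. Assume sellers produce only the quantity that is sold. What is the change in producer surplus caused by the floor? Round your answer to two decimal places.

Without the control, 153 - 2.5Q = 24 + 5Q so Q* = 17.2 and P* = 110.
At P = 146, buyers demand (153 - 146)/2.5 = 2.8 while sellers would supply more, so the quantity traded is 2.8 at price 146.
PS goes from (1/2)(17.2)(86) = 739.6 to 322 (computed as (146 - 24)(2.8) - (1/2)(5)(2.8)^2), a change of -417.6.

-417.60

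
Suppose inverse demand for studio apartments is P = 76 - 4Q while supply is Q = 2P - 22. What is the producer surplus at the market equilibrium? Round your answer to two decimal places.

52.16

Rewriting supply in inverse form: P = 11 + 0.5Q.
Setting demand equal to supply, 65 = 4.5Q, so Q* = 14.4444 and P* = 18.2222.
Producer surplus is the triangle above supply below P*: (1/2)(14.4444)(18.2222 - 11) = (1/2)(14.4444)(7.2222) = 52.1605.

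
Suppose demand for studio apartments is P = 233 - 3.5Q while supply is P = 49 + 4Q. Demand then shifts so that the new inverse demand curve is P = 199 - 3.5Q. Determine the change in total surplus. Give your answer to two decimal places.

Initial equilibrium: Q_0 = 24.5333, P_0 = 147.1333; CS_0 = (1/2)(24.5333)(85.8667) = 1053.2978, PS_0 = (1/2)(24.5333)(98.1333) = 1203.7689.
New equilibrium: 199 - 3.5Q = 49 + 4Q gives Q_1 = 20, P_1 = 129; CS_1 = 700, PS_1 = 800.
Change in total surplus = (700 + 800) - (1053.2978 + 1203.7689) = -757.0667.

-757.07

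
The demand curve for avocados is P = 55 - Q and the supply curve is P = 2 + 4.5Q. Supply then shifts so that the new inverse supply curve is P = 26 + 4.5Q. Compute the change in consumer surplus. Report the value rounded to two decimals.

Initial equilibrium: Q_0 = 9.6364, P_0 = 45.3636; CS_0 = (1/2)(9.6364)(9.6364) = 46.4298, PS_0 = (1/2)(9.6364)(43.3636) = 208.9339.
New equilibrium: 55 - Q = 26 + 4.5Q gives Q_1 = 5.2727, P_1 = 49.7273; CS_1 = 13.9008, PS_1 = 62.5537.
Change in consumer surplus = 13.9008 - 46.4298 = -32.5289.

-32.53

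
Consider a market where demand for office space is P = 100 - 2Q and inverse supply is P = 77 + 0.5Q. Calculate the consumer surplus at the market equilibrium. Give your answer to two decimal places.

Equilibrium: 100 - 2Q = 77 + 0.5Q, so Q* = 9.2 and P* = 81.6.
Consumer surplus is the triangle under demand above P*: (1/2)(9.2)(100 - 81.6) = (1/2)(9.2)(18.4) = 84.64.

84.64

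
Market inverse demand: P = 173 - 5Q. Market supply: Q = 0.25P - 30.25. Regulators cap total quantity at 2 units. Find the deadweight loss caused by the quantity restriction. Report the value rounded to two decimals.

Rewriting supply in inverse form: P = 121 + 4Q.
Unrestricted equilibrium: Q* = (173 - 121)/(5 + 4) = 5.7778.
At Q = 2 the demand price is 173 - 5(2) = 163 and the supply price is 121 + 4(2) = 129.
DWL = (1/2)(gap between curves at 2) x (Q* - 2) = (1/2)(34)(3.7778) = 64.2222.

64.22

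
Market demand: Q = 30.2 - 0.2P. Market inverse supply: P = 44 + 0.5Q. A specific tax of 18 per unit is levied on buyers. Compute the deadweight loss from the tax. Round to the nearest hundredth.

29.45

Rewriting demand in inverse form: P = 151 - 5Q.
Pre-tax equilibrium: 151 - 5Q = 44 + 0.5Q gives Q* = 19.4545, P* = 53.7273.
With the tax, buyers' net willingness to pay falls by 18: (151 - 18) - 5Q = 44 + 0.5Q, so Q_t = 16.1818. Buyers pay P_b = 70.0909; sellers receive P_s = P_b - 18 = 52.0909.
The welfare triangle lost has base Q* - Q_t = 3.2727 and height t = 18, so DWL = (1/2)(3.2727)(18) = 29.4545.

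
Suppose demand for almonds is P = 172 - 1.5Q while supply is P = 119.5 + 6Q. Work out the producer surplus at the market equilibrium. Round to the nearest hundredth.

147.00

Setting demand equal to supply, 52.5 = 7.5Q, so Q* = 7 and P* = 161.5.
PS is the area between P* and the supply curve from 0 to Q*: (1/2)(7)(42) = 147.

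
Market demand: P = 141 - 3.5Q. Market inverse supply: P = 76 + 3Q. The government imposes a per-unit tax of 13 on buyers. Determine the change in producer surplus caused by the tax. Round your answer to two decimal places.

-54.00

Pre-tax equilibrium: 141 - 3.5Q = 76 + 3Q gives Q* = 10, P* = 106.
With the tax, buyers' net willingness to pay falls by 13: (141 - 13) - 3.5Q = 76 + 3Q, so Q_t = 8. Buyers pay P_b = 113; sellers receive P_s = P_b - 13 = 100.
PS falls from (1/2)(10)(30) = 150 to (1/2)(8)(24) = 96, a change of -54.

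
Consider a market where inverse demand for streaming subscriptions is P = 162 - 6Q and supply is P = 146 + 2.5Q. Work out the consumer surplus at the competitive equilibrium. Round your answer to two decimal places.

10.63

Setting demand equal to supply, 16 = 8.5Q, so Q* = 1.8824 and P* = 150.7059.
Consumer surplus is the triangle under demand above P*: (1/2)(1.8824)(162 - 150.7059) = (1/2)(1.8824)(11.2941) = 10.6298.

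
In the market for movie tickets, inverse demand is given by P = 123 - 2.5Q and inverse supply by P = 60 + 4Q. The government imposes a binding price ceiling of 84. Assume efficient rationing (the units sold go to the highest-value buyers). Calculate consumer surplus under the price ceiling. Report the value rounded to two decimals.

189.00

Free-market equilibrium: 123 - 2.5Q = 60 + 4Q gives Q* = 9.6923, P* = 98.7692.
At P = 84, sellers supply (84 - 60)/4 = 6 while buyers want more, so the quantity traded is 6 at price 84.
The demand price at Q = 6 is 108. CS is the trapezoid between demand and 84 over [0, 6]: (1/2)[(123 - 84) + (108 - 84)](6) = 189.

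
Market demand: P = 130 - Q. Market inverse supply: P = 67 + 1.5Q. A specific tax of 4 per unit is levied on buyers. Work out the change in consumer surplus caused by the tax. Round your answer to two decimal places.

Without the tax, 130 - Q = 67 + 1.5Q so Q* = 25.2 and P* = 104.8.
A tax on buyers shifts demand down by 4: (130 - 4) - Q = 67 + 1.5Q, so Q_t = 23.6. Buyers pay P_b = 106.4; sellers receive P_s = P_b - 4 = 102.4.
CS falls from (1/2)(25.2)(25.2) = 317.52 to (1/2)(23.6)(23.6) = 278.48, a change of -39.04.

-39.04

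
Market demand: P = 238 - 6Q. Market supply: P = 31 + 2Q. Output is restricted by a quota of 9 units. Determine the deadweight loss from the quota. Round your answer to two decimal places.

Unrestricted equilibrium: Q* = (238 - 31)/(6 + 2) = 25.875.
At Q = 9 the demand price is 238 - 6(9) = 184 and the supply price is 31 + 2(9) = 49.
Deadweight loss is the triangle between the curves from 9 to 25.875: (1/2)(184 - 49)(25.875 - 9) = 1139.0625.

1139.06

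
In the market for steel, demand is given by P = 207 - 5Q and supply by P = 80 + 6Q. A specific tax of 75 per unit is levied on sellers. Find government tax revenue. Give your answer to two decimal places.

Pre-tax equilibrium: 207 - 5Q = 80 + 6Q gives Q* = 11.5455, P* = 149.2727.
With the tax, sellers need 75 more per unit: 207 - 5Q = 80 + 6Q + 75, so Q_t = 4.7273. Buyers pay P_b = 183.3636; sellers receive P_s = P_b - 75 = 108.3636.
Tax revenue = t x Q_t = 75 x 4.7273 = 354.5455.

354.55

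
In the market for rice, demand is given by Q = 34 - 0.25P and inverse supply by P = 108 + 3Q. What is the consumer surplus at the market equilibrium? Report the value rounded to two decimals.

32.00

Rewriting demand in inverse form: P = 136 - 4Q.
Set 136 - 4Q = 108 + 3Q, which gives 28 = 7Q, so Q* = 4 and P* = 136 - 4(4) = 120.
CS is the area between the demand curve and P* from 0 to Q*: (1/2)(4)(16) = 32.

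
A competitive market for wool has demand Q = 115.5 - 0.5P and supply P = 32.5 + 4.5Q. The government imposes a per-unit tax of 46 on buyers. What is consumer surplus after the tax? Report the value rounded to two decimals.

550.44

Rewriting demand in inverse form: P = 231 - 2Q.
Without the tax, 231 - 2Q = 32.5 + 4.5Q so Q* = 30.5385 and P* = 169.9231.
A tax on buyers shifts demand down by 46: (231 - 46) - 2Q = 32.5 + 4.5Q, so Q_t = 23.4615. Buyers pay P_b = 184.0769; sellers receive P_s = P_b - 46 = 138.0769.
Consumer surplus is the triangle under demand above P_b: (1/2)(23.4615)(231 - 184.0769) = 550.4438.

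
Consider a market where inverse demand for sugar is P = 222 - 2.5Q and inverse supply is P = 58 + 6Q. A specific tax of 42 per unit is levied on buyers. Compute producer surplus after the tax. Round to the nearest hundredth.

618.02

Pre-tax equilibrium: 222 - 2.5Q = 58 + 6Q gives Q* = 19.2941, P* = 173.7647.
A tax on buyers shifts demand down by 42: (222 - 42) - 2.5Q = 58 + 6Q, so Q_t = 14.3529. Buyers pay P_b = 186.1176; sellers receive P_s = P_b - 42 = 144.1176.
Producer surplus is the triangle above supply below P_s: (1/2)(14.3529)(144.1176 - 58) = 618.0208.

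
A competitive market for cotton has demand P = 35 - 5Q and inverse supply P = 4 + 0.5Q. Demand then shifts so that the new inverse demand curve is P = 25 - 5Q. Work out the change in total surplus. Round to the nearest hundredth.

Initial equilibrium: Q_0 = 5.6364, P_0 = 6.8182; CS_0 = (1/2)(5.6364)(28.1818) = 79.4215, PS_0 = (1/2)(5.6364)(2.8182) = 7.9421.
New equilibrium: 25 - 5Q = 4 + 0.5Q gives Q_1 = 3.8182, P_1 = 5.9091; CS_1 = 36.4463, PS_1 = 3.6446.
Change in total surplus = (36.4463 + 3.6446) - (79.4215 + 7.9421) = -47.2727.

-47.27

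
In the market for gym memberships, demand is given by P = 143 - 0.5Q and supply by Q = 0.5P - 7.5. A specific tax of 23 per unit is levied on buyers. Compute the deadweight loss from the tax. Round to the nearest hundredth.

Rewriting supply in inverse form: P = 15 + 2Q.
Without the tax, 143 - 0.5Q = 15 + 2Q so Q* = 51.2 and P* = 117.4.
A tax on buyers shifts demand down by 23: (143 - 23) - 0.5Q = 15 + 2Q, so Q_t = 42. Buyers pay P_b = 122; sellers receive P_s = P_b - 23 = 99.
Deadweight loss is the triangle between the curves from Q_t to Q*: (1/2)(51.2 - 42)(23) = 105.8.

105.80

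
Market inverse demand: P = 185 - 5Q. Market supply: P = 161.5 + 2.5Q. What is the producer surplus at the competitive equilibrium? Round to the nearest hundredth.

Set 185 - 5Q = 161.5 + 2.5Q, which gives 23.5 = 7.5Q, so Q* = 3.1333 and P* = 185 - 5(3.1333) = 169.3333.
The supply curve's price intercept is 161.5, so PS = (1/2)(Q*)(P* - 161.5) = (1/2)(3.1333)(7.8333) = 12.2722.

12.27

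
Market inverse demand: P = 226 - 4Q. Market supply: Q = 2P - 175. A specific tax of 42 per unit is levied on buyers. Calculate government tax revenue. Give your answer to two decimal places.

Rewriting supply in inverse form: P = 87.5 + 0.5Q.
Pre-tax equilibrium: 226 - 4Q = 87.5 + 0.5Q gives Q* = 30.7778, P* = 102.8889.
A tax on buyers shifts demand down by 42: (226 - 42) - 4Q = 87.5 + 0.5Q, so Q_t = 21.4444. Buyers pay P_b = 140.2222; sellers receive P_s = P_b - 42 = 98.2222.
Tax revenue = t x Q_t = 42 x 21.4444 = 900.6667.

900.67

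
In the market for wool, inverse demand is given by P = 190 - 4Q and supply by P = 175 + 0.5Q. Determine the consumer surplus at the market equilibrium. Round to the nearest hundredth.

22.22

Equilibrium: 190 - 4Q = 175 + 0.5Q, so Q* = 3.3333 and P* = 176.6667.
The demand choke price is 190, so CS = (1/2)(Q*)(190 - P*) = (1/2)(3.3333)(13.3333) = 22.2222.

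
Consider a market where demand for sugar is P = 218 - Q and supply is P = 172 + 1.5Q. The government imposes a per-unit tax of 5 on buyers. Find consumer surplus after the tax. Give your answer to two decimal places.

Pre-tax equilibrium: 218 - Q = 172 + 1.5Q gives Q* = 18.4, P* = 199.6.
With the tax, buyers' net willingness to pay falls by 5: (218 - 5) - Q = 172 + 1.5Q, so Q_t = 16.4. Buyers pay P_b = 201.6; sellers receive P_s = P_b - 5 = 196.6.
Consumer surplus is the triangle under demand above P_b: (1/2)(16.4)(218 - 201.6) = 134.48.

134.48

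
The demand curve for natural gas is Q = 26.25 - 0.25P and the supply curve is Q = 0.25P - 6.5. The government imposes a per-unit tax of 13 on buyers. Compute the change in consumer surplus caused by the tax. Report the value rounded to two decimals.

-58.91

Rewriting demand in inverse form: P = 105 - 4Q.
Rewriting supply in inverse form: P = 26 + 4Q.
Pre-tax equilibrium: 105 - 4Q = 26 + 4Q gives Q* = 9.875, P* = 65.5.
With the tax, buyers' net willingness to pay falls by 13: (105 - 13) - 4Q = 26 + 4Q, so Q_t = 8.25. Buyers pay P_b = 72; sellers receive P_s = P_b - 13 = 59.
Consumers lose the trapezoid between P* and P_b out to Q_t plus the triangle from Q_t to Q*: change in CS = 136.125 - 195.0312 = -58.9062.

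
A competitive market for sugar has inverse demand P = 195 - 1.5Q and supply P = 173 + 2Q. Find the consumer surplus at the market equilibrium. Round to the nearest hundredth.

29.63

Equilibrium: 195 - 1.5Q = 173 + 2Q, so Q* = 6.2857 and P* = 185.5714.
Consumer surplus is the triangle under demand above P*: (1/2)(6.2857)(195 - 185.5714) = (1/2)(6.2857)(9.4286) = 29.6327.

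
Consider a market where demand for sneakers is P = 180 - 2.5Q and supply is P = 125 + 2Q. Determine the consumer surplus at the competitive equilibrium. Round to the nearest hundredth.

186.73

Equilibrium: 180 - 2.5Q = 125 + 2Q, so Q* = 12.2222 and P* = 149.4444.
Consumer surplus is the triangle under demand above P*: (1/2)(12.2222)(180 - 149.4444) = (1/2)(12.2222)(30.5556) = 186.7284.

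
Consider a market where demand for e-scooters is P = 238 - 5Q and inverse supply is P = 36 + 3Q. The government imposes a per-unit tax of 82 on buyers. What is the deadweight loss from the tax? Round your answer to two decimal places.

Pre-tax equilibrium: 238 - 5Q = 36 + 3Q gives Q* = 25.25, P* = 111.75.
A tax on buyers shifts demand down by 82: (238 - 82) - 5Q = 36 + 3Q, so Q_t = 15. Buyers pay P_b = 163; sellers receive P_s = P_b - 82 = 81.
Deadweight loss is the triangle between the curves from Q_t to Q*: (1/2)(25.25 - 15)(82) = 420.25.

420.25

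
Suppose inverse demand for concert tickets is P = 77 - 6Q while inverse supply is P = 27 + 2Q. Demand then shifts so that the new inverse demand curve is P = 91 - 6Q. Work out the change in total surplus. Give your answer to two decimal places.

Initial equilibrium: Q_0 = 6.25, P_0 = 39.5; CS_0 = (1/2)(6.25)(37.5) = 117.1875, PS_0 = (1/2)(6.25)(12.5) = 39.0625.
New equilibrium: 91 - 6Q = 27 + 2Q gives Q_1 = 8, P_1 = 43; CS_1 = 192, PS_1 = 64.
Change in total surplus = (192 + 64) - (117.1875 + 39.0625) = 99.75.

99.75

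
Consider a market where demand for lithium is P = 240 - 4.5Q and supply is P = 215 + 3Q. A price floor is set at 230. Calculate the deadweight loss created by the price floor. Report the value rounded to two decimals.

Without the control, 240 - 4.5Q = 215 + 3Q so Q* = 3.3333 and P* = 225.
At the floor price 230, quantity demanded is (240 - 230)/4.5 = 2.2222; demand is the short side, so Q = 2.2222 trades at P = 230.
At Q = 2.2222 the demand price is 230 and the supply price is 221.6667. Deadweight loss is the triangle between the curves from 2.2222 to 3.3333: (1/2)(230 - 221.6667)(3.3333 - 2.2222) = 4.6296.

4.63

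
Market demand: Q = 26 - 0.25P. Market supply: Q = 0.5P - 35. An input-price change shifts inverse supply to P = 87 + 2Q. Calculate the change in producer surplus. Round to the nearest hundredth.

Rewriting demand in inverse form: P = 104 - 4Q.
Rewriting supply in inverse form: P = 70 + 2Q.
Initial equilibrium: Q_0 = 5.6667, P_0 = 81.3333; CS_0 = (1/2)(5.6667)(22.6667) = 64.2222, PS_0 = (1/2)(5.6667)(11.3333) = 32.1111.
New equilibrium: 104 - 4Q = 87 + 2Q gives Q_1 = 2.8333, P_1 = 92.6667; CS_1 = 16.0556, PS_1 = 8.0278.
Change in producer surplus = 8.0278 - 32.1111 = -24.0833.

-24.08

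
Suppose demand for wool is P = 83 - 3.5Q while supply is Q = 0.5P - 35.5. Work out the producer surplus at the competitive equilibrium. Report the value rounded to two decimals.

4.76

Rewriting supply in inverse form: P = 71 + 2Q.
Setting demand equal to supply, 12 = 5.5Q, so Q* = 2.1818 and P* = 75.3636.
The supply curve's price intercept is 71, so PS = (1/2)(Q*)(P* - 71) = (1/2)(2.1818)(4.3636) = 4.7603.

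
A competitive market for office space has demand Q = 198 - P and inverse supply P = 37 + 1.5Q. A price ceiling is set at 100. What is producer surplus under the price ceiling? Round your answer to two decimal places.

1323.00

Rewriting demand in inverse form: P = 198 - Q.
Without the control, 198 - Q = 37 + 1.5Q so Q* = 64.4 and P* = 133.6.
At the ceiling price 100, quantity supplied is (100 - 37)/1.5 = 42; supply is the short side, so Q = 42 trades at P = 100.
PS is the triangle above supply below 100: (1/2)(42)(100 - 37) = 1323.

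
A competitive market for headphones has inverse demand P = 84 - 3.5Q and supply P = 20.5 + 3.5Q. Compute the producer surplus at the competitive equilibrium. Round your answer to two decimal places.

Set 84 - 3.5Q = 20.5 + 3.5Q, which gives 63.5 = 7Q, so Q* = 9.0714 and P* = 84 - 3.5(9.0714) = 52.25.
PS is the area between P* and the supply curve from 0 to Q*: (1/2)(9.0714)(31.75) = 144.0089.

144.01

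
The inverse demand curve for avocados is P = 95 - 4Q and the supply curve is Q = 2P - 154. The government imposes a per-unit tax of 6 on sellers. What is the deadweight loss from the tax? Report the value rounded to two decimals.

4.00

Rewriting supply in inverse form: P = 77 + 0.5Q.
Pre-tax equilibrium: 95 - 4Q = 77 + 0.5Q gives Q* = 4, P* = 79.
With the tax, sellers need 6 more per unit: 95 - 4Q = 77 + 0.5Q + 6, so Q_t = 2.6667. Buyers pay P_b = 84.3333; sellers receive P_s = P_b - 6 = 78.3333.
Deadweight loss is the triangle between the curves from Q_t to Q*: (1/2)(4 - 2.6667)(6) = 4.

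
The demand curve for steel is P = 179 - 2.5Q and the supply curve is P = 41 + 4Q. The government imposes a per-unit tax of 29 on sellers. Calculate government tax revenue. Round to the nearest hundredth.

Without the tax, 179 - 2.5Q = 41 + 4Q so Q* = 21.2308 and P* = 125.9231.
With the tax, sellers need 29 more per unit: 179 - 2.5Q = 41 + 4Q + 29, so Q_t = 16.7692. Buyers pay P_b = 137.0769; sellers receive P_s = P_b - 29 = 108.0769.
Tax revenue = t x Q_t = 29 x 16.7692 = 486.3077.

486.31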